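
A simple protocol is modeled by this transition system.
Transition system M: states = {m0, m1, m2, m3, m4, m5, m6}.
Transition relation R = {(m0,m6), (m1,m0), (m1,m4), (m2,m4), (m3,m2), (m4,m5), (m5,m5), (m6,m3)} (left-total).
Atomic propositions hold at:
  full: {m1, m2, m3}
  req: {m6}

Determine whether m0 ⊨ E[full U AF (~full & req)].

Yes

Sat(~full) = {m0, m4, m5, m6}
Sat(~full & req) = {m6}
AF (~full & req): least fixpoint, start Z0 = {m6}, add states with every successor in Z. Z1 = {m0, m6}; fixed.
Sat(AF (~full & req)) = {m0, m6}
E[full U AF (~full & req)]: least fixpoint, start Z0 = Sat(AF (~full & req)) = {m0, m6}, add states in Sat(full) with some successor in Z. Z1 = {m0, m1, m6}; fixed.
Sat(E[full U AF (~full & req)]) = {m0, m1, m6}
m0 ∈ Sat(E[full U AF (~full & req)]) = {m0, m1, m6}, so the formula holds at m0.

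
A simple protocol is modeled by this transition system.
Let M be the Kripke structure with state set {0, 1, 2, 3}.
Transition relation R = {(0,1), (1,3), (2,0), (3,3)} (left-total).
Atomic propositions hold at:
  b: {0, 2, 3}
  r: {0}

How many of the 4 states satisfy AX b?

Sat(AX b) = {s : every successor in {0, 2, 3}} = {1, 2, 3}
|Sat(AX b)| = |{1, 2, 3}| = 3.

3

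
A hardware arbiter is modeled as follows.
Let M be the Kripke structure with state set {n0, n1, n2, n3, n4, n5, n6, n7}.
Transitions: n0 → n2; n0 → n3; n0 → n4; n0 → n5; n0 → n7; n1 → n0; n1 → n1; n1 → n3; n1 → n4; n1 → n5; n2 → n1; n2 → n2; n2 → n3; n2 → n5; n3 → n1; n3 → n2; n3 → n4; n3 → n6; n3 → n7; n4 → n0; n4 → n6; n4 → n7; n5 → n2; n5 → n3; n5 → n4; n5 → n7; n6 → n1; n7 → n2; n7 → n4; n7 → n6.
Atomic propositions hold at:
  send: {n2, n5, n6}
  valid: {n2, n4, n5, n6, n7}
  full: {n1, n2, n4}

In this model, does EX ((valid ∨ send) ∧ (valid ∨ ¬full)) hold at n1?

Yes

Sat(valid ∨ send) = {n2, n4, n5, n6, n7}
Sat(¬full) = {n0, n3, n5, n6, n7}
Sat(valid ∨ ¬full) = {n0, n2, n3, n4, n5, n6, n7}
Sat((valid ∨ send) ∧ (valid ∨ ¬full)) = {n2, n4, n5, n6, n7}
Sat(EX ((valid ∨ send) ∧ (valid ∨ ¬full))) = {s : some successor in {n2, n4, n5, n6, n7}} = {n0, n1, n2, n3, n4, n5, n7}
n1 ∈ Sat(EX ((valid ∨ send) ∧ (valid ∨ ¬full))) = {n0, n1, n2, n3, n4, n5, n7}, so the formula holds at n1.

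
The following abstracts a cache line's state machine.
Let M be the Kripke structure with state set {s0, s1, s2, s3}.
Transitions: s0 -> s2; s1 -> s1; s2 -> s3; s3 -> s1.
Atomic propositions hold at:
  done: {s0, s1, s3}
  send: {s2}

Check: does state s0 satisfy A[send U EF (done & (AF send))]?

AF send: least fixpoint, start Z0 = {s2}, add states with every successor in Z. Z1 = {s0, s2}; fixed.
Sat(AF send) = {s0, s2}
Sat(done & (AF send)) = {s0}
EF (done & (AF send)): least fixpoint, start Z0 = {s0}, add states with some successor in Z. Already a fixed point.
Sat(EF (done & (AF send))) = {s0}
A[send U EF (done & (AF send))]: least fixpoint, start Z0 = Sat(EF (done & (AF send))) = {s0}, add states in Sat(send) with every successor in Z. Already a fixed point.
Sat(A[send U EF (done & (AF send))]) = {s0}
s0 ∈ Sat(A[send U EF (done & (AF send))]) = {s0}, so the formula holds at s0.

Yes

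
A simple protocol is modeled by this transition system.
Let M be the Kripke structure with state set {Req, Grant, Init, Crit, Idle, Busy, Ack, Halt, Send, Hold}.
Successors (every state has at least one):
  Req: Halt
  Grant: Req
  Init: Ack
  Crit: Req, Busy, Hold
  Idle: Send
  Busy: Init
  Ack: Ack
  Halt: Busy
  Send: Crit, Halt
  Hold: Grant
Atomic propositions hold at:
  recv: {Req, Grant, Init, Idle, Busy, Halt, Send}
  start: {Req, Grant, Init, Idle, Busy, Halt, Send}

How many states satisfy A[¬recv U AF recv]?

Sat(¬recv) = {Crit, Ack, Hold}
AF recv: least fixpoint, start Z0 = {Req, Grant, Init, Idle, Busy, Halt, Send}, add states with every successor in Z. Z1 = {Req, Grant, Init, Idle, Busy, Halt, Send, Hold}; Z2 = {Req, Grant, Init, Crit, Idle, Busy, Halt, Send, Hold}; fixed.
Sat(AF recv) = {Req, Grant, Init, Crit, Idle, Busy, Halt, Send, Hold}
A[¬recv U AF recv]: least fixpoint, start Z0 = Sat(AF recv) = {Req, Grant, Init, Crit, Idle, Busy, Halt, Send, Hold}, add states in Sat(¬recv) with every successor in Z. Already a fixed point.
Sat(A[¬recv U AF recv]) = {Req, Grant, Init, Crit, Idle, Busy, Halt, Send, Hold}
|Sat(A[¬recv U AF recv])| = |{Req, Grant, Init, Crit, Idle, Busy, Halt, Send, Hold}| = 9.

9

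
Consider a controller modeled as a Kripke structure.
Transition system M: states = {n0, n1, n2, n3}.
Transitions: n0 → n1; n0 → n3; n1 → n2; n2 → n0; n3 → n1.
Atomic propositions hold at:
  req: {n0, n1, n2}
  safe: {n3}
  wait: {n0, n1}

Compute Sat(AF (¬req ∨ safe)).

{n3}

Sat(¬req) = {n3}
Sat(¬req ∨ safe) = {n3}
AF (¬req ∨ safe): least fixpoint, start Z0 = {n3}, add states with every successor in Z. Already a fixed point.
Sat(AF (¬req ∨ safe)) = {n3}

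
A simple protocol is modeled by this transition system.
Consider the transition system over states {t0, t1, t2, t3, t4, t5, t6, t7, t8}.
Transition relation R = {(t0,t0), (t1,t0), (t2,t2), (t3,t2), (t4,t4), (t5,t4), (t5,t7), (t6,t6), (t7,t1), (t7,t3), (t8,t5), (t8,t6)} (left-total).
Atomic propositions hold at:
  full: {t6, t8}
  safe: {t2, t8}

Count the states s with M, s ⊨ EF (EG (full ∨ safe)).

Sat(full ∨ safe) = {t2, t6, t8}
EG (full ∨ safe): greatest fixpoint, start Z0 = {t2, t6, t8}, keep only states in Sat with some successor in Z. Already a fixed point.
Sat(EG (full ∨ safe)) = {t2, t6, t8}
EF (EG (full ∨ safe)): least fixpoint, start Z0 = {t2, t6, t8}, add states with some successor in Z. Z1 = {t2, t3, t6, t8}; Z2 = {t2, t3, t6, t7, t8}; Z3 = {t2, t3, t5, t6, t7, t8}; fixed.
Sat(EF (EG (full ∨ safe))) = {t2, t3, t5, t6, t7, t8}
|Sat(EF (EG (full ∨ safe)))| = |{t2, t3, t5, t6, t7, t8}| = 6.

6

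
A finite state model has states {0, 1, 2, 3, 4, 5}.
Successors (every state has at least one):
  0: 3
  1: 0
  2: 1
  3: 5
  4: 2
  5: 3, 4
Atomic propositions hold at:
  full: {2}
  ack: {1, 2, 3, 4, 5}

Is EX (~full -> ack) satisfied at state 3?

Sat(~full) = {0, 1, 3, 4, 5}
Sat(~full -> ack) = {1, 2, 3, 4, 5}
Sat(EX (~full -> ack)) = {s : some successor in {1, 2, 3, 4, 5}} = {0, 2, 3, 4, 5}
3 ∈ Sat(EX (~full -> ack)) = {0, 2, 3, 4, 5}, so the formula holds at 3.

Yes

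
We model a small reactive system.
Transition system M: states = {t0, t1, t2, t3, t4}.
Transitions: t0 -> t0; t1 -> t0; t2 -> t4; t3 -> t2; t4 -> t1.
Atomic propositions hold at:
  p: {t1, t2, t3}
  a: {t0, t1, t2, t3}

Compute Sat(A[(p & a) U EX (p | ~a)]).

Sat(p & a) = {t1, t2, t3}
Sat(~a) = {t4}
Sat(p | ~a) = {t1, t2, t3, t4}
Sat(EX (p | ~a)) = {s : some successor in {t1, t2, t3, t4}} = {t2, t3, t4}
A[(p & a) U EX (p | ~a)]: least fixpoint, start Z0 = Sat(EX (p | ~a)) = {t2, t3, t4}, add states in Sat(p & a) with every successor in Z. Already a fixed point.
Sat(A[(p & a) U EX (p | ~a)]) = {t2, t3, t4}

{t2, t3, t4}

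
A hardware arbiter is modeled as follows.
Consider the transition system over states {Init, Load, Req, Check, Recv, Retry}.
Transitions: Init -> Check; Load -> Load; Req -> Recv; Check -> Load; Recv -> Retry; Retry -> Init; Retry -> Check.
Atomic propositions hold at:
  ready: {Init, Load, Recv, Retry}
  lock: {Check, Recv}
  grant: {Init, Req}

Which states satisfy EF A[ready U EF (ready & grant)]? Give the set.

Sat(ready & grant) = {Init}
EF (ready & grant): least fixpoint, start Z0 = {Init}, add states with some successor in Z. Z1 = {Init, Retry}; Z2 = {Init, Recv, Retry}; Z3 = {Init, Req, Recv, Retry}; fixed.
Sat(EF (ready & grant)) = {Init, Req, Recv, Retry}
A[ready U EF (ready & grant)]: least fixpoint, start Z0 = Sat(EF (ready & grant)) = {Init, Req, Recv, Retry}, add states in Sat(ready) with every successor in Z. Already a fixed point.
Sat(A[ready U EF (ready & grant)]) = {Init, Req, Recv, Retry}
EF A[ready U EF (ready & grant)]: least fixpoint, start Z0 = {Init, Req, Recv, Retry}, add states with some successor in Z. Already a fixed point.
Sat(EF A[ready U EF (ready & grant)]) = {Init, Req, Recv, Retry}

{Init, Req, Recv, Retry}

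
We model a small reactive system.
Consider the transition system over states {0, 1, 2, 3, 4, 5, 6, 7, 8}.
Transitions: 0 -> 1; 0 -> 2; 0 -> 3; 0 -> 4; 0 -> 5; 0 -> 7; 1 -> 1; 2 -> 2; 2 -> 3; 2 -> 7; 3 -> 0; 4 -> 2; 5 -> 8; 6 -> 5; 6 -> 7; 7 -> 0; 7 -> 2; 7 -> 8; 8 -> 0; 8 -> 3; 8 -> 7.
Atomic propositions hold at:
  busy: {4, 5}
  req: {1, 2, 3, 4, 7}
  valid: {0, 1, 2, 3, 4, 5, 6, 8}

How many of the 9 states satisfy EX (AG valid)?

2

AG valid: greatest fixpoint, start Z0 = {0, 1, 2, 3, 4, 5, 6, 8}, keep only states in Sat with every successor in Z. Z1 = {1, 3, 4, 5}; Z2 = {1}; fixed.
Sat(AG valid) = {1}
Sat(EX (AG valid)) = {s : some successor in {1}} = {0, 1}
|Sat(EX (AG valid))| = |{0, 1}| = 2.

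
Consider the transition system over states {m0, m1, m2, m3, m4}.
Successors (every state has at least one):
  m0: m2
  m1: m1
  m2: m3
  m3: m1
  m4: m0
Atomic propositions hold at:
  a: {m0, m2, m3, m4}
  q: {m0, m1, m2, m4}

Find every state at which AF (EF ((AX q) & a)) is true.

{m0, m2, m3, m4}

Sat(AX q) = {s : every successor in {m0, m1, m2, m4}} = {m0, m1, m3, m4}
Sat((AX q) & a) = {m0, m3, m4}
EF ((AX q) & a): least fixpoint, start Z0 = {m0, m3, m4}, add states with some successor in Z. Z1 = {m0, m2, m3, m4}; fixed.
Sat(EF ((AX q) & a)) = {m0, m2, m3, m4}
AF (EF ((AX q) & a)): least fixpoint, start Z0 = {m0, m2, m3, m4}, add states with every successor in Z. Already a fixed point.
Sat(AF (EF ((AX q) & a))) = {m0, m2, m3, m4}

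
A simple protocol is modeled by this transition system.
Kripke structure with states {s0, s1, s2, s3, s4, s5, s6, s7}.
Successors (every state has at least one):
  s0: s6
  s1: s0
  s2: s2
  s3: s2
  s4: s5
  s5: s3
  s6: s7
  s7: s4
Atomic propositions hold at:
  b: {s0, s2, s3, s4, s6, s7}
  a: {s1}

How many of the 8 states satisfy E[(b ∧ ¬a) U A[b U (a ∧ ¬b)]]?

Sat(¬a) = {s0, s2, s3, s4, s5, s6, s7}
Sat(b ∧ ¬a) = {s0, s2, s3, s4, s6, s7}
Sat(¬b) = {s1, s5}
Sat(a ∧ ¬b) = {s1}
A[b U (a ∧ ¬b)]: least fixpoint, start Z0 = Sat((a ∧ ¬b)) = {s1}, add states in Sat(b) with every successor in Z. Already a fixed point.
Sat(A[b U (a ∧ ¬b)]) = {s1}
E[(b ∧ ¬a) U A[b U (a ∧ ¬b)]]: least fixpoint, start Z0 = Sat(A[b U (a ∧ ¬b)]) = {s1}, add states in Sat(b ∧ ¬a) with some successor in Z. Already a fixed point.
Sat(E[(b ∧ ¬a) U A[b U (a ∧ ¬b)]]) = {s1}
|Sat(E[(b ∧ ¬a) U A[b U (a ∧ ¬b)]])| = |{s1}| = 1.

1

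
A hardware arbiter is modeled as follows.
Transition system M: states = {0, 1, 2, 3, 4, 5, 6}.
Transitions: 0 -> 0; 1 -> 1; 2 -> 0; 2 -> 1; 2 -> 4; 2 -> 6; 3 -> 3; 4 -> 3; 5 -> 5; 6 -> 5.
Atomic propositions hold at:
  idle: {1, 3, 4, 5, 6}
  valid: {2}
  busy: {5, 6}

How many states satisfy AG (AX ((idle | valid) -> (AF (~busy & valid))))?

Sat(idle | valid) = {1, 2, 3, 4, 5, 6}
Sat(~busy) = {0, 1, 2, 3, 4}
Sat(~busy & valid) = {2}
AF (~busy & valid): least fixpoint, start Z0 = {2}, add states with every successor in Z. Already a fixed point.
Sat(AF (~busy & valid)) = {2}
Sat((idle | valid) -> (AF (~busy & valid))) = {0, 2}
Sat(AX ((idle | valid) -> (AF (~busy & valid)))) = {s : every successor in {0, 2}} = {0}
AG (AX ((idle | valid) -> (AF (~busy & valid)))): greatest fixpoint, start Z0 = {0}, keep only states in Sat with every successor in Z. Already a fixed point.
Sat(AG (AX ((idle | valid) -> (AF (~busy & valid))))) = {0}
|Sat(AG (AX ((idle | valid) -> (AF (~busy & valid)))))| = |{0}| = 1.

1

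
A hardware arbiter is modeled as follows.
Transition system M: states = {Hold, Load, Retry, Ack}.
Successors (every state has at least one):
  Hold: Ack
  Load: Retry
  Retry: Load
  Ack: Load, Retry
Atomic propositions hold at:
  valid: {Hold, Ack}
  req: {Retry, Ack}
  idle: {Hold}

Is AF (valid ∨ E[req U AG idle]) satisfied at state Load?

No

AG idle: greatest fixpoint, start Z0 = {Hold}, keep only states in Sat with every successor in Z. Z1 = ∅; fixed.
Sat(AG idle) = ∅
E[req U AG idle]: least fixpoint, start Z0 = Sat(AG idle) = ∅, add states in Sat(req) with some successor in Z. Already a fixed point.
Sat(E[req U AG idle]) = ∅
Sat(valid ∨ E[req U AG idle]) = {Hold, Ack}
AF (valid ∨ E[req U AG idle]): least fixpoint, start Z0 = {Hold, Ack}, add states with every successor in Z. Already a fixed point.
Sat(AF (valid ∨ E[req U AG idle])) = {Hold, Ack}
Load ∉ Sat(AF (valid ∨ E[req U AG idle])) = {Hold, Ack}, so the formula does not hold at Load.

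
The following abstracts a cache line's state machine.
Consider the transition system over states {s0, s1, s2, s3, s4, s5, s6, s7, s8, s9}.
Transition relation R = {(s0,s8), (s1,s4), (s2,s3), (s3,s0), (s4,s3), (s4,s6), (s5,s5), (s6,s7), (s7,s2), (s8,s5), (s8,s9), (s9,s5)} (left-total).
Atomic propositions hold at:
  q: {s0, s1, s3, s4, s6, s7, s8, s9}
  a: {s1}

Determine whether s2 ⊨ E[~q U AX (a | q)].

Sat(~q) = {s2, s5}
Sat(a | q) = {s0, s1, s3, s4, s6, s7, s8, s9}
Sat(AX (a | q)) = {s : every successor in {s0, s1, s3, s4, s6, s7, s8, s9}} = {s0, s1, s2, s3, s4, s6}
E[~q U AX (a | q)]: least fixpoint, start Z0 = Sat(AX (a | q)) = {s0, s1, s2, s3, s4, s6}, add states in Sat(~q) with some successor in Z. Already a fixed point.
Sat(E[~q U AX (a | q)]) = {s0, s1, s2, s3, s4, s6}
s2 ∈ Sat(E[~q U AX (a | q)]) = {s0, s1, s2, s3, s4, s6}, so the formula holds at s2.

Yes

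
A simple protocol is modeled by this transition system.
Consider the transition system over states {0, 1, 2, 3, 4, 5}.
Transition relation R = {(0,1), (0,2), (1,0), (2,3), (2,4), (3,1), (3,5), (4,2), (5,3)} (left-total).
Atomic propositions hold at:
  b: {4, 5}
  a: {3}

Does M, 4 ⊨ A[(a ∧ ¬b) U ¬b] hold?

No

Sat(¬b) = {0, 1, 2, 3}
Sat(a ∧ ¬b) = {3}
A[(a ∧ ¬b) U ¬b]: least fixpoint, start Z0 = Sat(¬b) = {0, 1, 2, 3}, add states in Sat(a ∧ ¬b) with every successor in Z. Already a fixed point.
Sat(A[(a ∧ ¬b) U ¬b]) = {0, 1, 2, 3}
4 ∉ Sat(A[(a ∧ ¬b) U ¬b]) = {0, 1, 2, 3}, so the formula does not hold at 4.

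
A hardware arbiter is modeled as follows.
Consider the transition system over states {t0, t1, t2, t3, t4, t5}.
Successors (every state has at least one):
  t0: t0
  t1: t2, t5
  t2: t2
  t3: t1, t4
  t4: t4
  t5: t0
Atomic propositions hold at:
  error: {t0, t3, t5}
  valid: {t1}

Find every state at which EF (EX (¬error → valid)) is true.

Sat(¬error) = {t1, t2, t4}
Sat(¬error → valid) = {t0, t1, t3, t5}
Sat(EX (¬error → valid)) = {s : some successor in {t0, t1, t3, t5}} = {t0, t1, t3, t5}
EF (EX (¬error → valid)): least fixpoint, start Z0 = {t0, t1, t3, t5}, add states with some successor in Z. Already a fixed point.
Sat(EF (EX (¬error → valid))) = {t0, t1, t3, t5}

{t0, t1, t3, t5}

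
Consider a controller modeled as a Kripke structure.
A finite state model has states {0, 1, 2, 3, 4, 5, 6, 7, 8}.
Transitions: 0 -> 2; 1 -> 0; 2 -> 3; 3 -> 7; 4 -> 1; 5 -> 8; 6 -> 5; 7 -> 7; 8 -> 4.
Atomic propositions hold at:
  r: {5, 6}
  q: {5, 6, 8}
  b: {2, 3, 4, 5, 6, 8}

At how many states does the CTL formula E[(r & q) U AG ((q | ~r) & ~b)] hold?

Sat(r & q) = {5, 6}
Sat(~r) = {0, 1, 2, 3, 4, 7, 8}
Sat(q | ~r) = {0, 1, 2, 3, 4, 5, 6, 7, 8}
Sat(~b) = {0, 1, 7}
Sat((q | ~r) & ~b) = {0, 1, 7}
AG ((q | ~r) & ~b): greatest fixpoint, start Z0 = {0, 1, 7}, keep only states in Sat with every successor in Z. Z1 = {1, 7}; Z2 = {7}; fixed.
Sat(AG ((q | ~r) & ~b)) = {7}
E[(r & q) U AG ((q | ~r) & ~b)]: least fixpoint, start Z0 = Sat(AG ((q | ~r) & ~b)) = {7}, add states in Sat(r & q) with some successor in Z. Already a fixed point.
Sat(E[(r & q) U AG ((q | ~r) & ~b)]) = {7}
|Sat(E[(r & q) U AG ((q | ~r) & ~b)])| = |{7}| = 1.

1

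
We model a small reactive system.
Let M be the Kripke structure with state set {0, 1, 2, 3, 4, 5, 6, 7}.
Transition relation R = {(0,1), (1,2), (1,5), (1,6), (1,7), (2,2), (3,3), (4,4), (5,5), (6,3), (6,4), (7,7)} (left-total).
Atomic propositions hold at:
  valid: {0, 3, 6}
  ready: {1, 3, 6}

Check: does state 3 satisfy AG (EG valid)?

EG valid: greatest fixpoint, start Z0 = {0, 3, 6}, keep only states in Sat with some successor in Z. Z1 = {3, 6}; fixed.
Sat(EG valid) = {3, 6}
AG (EG valid): greatest fixpoint, start Z0 = {3, 6}, keep only states in Sat with every successor in Z. Z1 = {3}; fixed.
Sat(AG (EG valid)) = {3}
3 ∈ Sat(AG (EG valid)) = {3}, so the formula holds at 3.

Yes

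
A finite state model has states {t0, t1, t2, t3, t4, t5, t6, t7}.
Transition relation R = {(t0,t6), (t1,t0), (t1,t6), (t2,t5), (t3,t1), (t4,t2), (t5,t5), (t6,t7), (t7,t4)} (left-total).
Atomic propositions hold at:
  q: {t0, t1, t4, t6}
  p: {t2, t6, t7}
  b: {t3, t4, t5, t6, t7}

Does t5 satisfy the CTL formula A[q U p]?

No

A[q U p]: least fixpoint, start Z0 = Sat(p) = {t2, t6, t7}, add states in Sat(q) with every successor in Z. Z1 = {t0, t2, t4, t6, t7}; Z2 = {t0, t1, t2, t4, t6, t7}; fixed.
Sat(A[q U p]) = {t0, t1, t2, t4, t6, t7}
t5 ∉ Sat(A[q U p]) = {t0, t1, t2, t4, t6, t7}, so the formula does not hold at t5.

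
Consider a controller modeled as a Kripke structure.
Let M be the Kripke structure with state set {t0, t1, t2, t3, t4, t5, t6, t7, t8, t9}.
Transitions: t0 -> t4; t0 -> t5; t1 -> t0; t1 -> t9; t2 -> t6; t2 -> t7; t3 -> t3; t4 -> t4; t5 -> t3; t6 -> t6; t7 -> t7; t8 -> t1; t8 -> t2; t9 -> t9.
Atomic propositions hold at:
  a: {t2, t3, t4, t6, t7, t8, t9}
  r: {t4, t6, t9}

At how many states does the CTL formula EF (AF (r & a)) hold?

7

Sat(r & a) = {t4, t6, t9}
AF (r & a): least fixpoint, start Z0 = {t4, t6, t9}, add states with every successor in Z. Already a fixed point.
Sat(AF (r & a)) = {t4, t6, t9}
EF (AF (r & a)): least fixpoint, start Z0 = {t4, t6, t9}, add states with some successor in Z. Z1 = {t0, t1, t2, t4, t6, t9}; Z2 = {t0, t1, t2, t4, t6, t8, t9}; fixed.
Sat(EF (AF (r & a))) = {t0, t1, t2, t4, t6, t8, t9}
|Sat(EF (AF (r & a)))| = |{t0, t1, t2, t4, t6, t8, t9}| = 7.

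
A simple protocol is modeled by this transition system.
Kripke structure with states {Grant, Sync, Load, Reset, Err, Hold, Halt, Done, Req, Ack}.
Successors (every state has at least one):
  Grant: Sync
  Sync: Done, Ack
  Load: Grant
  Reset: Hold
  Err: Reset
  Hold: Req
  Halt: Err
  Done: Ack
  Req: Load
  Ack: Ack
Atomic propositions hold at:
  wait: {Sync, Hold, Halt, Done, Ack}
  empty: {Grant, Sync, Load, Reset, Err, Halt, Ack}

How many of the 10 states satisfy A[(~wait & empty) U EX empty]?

8

Sat(~wait) = {Grant, Load, Reset, Err, Req}
Sat(~wait & empty) = {Grant, Load, Reset, Err}
Sat(EX empty) = {s : some successor in {Grant, Sync, Load, Reset, Err, Halt, Ack}} = {Grant, Sync, Load, Err, Halt, Done, Req, Ack}
A[(~wait & empty) U EX empty]: least fixpoint, start Z0 = Sat(EX empty) = {Grant, Sync, Load, Err, Halt, Done, Req, Ack}, add states in Sat(~wait & empty) with every successor in Z. Already a fixed point.
Sat(A[(~wait & empty) U EX empty]) = {Grant, Sync, Load, Err, Halt, Done, Req, Ack}
|Sat(A[(~wait & empty) U EX empty])| = |{Grant, Sync, Load, Err, Halt, Done, Req, Ack}| = 8.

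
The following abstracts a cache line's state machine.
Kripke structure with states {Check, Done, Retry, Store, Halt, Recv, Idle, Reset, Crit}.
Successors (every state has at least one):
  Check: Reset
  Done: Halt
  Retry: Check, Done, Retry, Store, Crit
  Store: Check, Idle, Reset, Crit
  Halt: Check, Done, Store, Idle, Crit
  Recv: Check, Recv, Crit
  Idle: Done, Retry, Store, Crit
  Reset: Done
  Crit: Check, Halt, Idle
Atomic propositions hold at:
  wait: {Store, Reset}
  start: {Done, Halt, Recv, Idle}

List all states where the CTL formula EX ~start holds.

Sat(~start) = {Check, Retry, Store, Reset, Crit}
Sat(EX ~start) = {s : some successor in {Check, Retry, Store, Reset, Crit}} = {Check, Retry, Store, Halt, Recv, Idle, Crit}

{Check, Retry, Store, Halt, Recv, Idle, Crit}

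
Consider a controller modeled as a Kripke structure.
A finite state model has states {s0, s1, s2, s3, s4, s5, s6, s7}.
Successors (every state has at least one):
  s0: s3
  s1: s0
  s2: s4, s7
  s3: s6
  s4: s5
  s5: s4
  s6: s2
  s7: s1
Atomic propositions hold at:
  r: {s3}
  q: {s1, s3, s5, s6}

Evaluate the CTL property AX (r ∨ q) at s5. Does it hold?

No

Sat(r ∨ q) = {s1, s3, s5, s6}
Sat(AX (r ∨ q)) = {s : every successor in {s1, s3, s5, s6}} = {s0, s3, s4, s7}
s5 ∉ Sat(AX (r ∨ q)) = {s0, s3, s4, s7}, so the formula does not hold at s5.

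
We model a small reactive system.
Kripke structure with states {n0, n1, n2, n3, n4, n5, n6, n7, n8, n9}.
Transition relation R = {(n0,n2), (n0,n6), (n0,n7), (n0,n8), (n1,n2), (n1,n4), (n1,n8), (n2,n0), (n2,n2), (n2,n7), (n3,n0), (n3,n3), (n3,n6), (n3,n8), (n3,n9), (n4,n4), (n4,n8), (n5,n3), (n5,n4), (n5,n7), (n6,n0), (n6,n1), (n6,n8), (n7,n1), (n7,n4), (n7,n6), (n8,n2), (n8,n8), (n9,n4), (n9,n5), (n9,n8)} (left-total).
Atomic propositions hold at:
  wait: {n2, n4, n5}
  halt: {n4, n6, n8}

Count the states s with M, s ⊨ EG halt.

EG halt: greatest fixpoint, start Z0 = {n4, n6, n8}, keep only states in Sat with some successor in Z. Already a fixed point.
Sat(EG halt) = {n4, n6, n8}
|Sat(EG halt)| = |{n4, n6, n8}| = 3.

3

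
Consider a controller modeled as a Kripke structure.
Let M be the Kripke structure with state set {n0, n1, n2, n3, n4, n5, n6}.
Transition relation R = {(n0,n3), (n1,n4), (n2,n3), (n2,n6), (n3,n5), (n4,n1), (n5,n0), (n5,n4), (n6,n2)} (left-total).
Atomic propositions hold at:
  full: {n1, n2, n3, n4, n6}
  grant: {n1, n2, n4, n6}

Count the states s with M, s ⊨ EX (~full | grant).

Sat(~full) = {n0, n5}
Sat(~full | grant) = {n0, n1, n2, n4, n5, n6}
Sat(EX (~full | grant)) = {s : some successor in {n0, n1, n2, n4, n5, n6}} = {n1, n2, n3, n4, n5, n6}
|Sat(EX (~full | grant))| = |{n1, n2, n3, n4, n5, n6}| = 6.

6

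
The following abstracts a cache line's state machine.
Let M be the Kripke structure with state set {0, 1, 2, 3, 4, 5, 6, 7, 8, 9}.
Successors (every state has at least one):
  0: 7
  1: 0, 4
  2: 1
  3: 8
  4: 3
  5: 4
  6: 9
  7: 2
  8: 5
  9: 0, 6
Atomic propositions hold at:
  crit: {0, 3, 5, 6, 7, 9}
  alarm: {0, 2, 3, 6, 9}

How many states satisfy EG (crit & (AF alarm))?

AF alarm: least fixpoint, start Z0 = {0, 2, 3, 6, 9}, add states with every successor in Z. Z1 = {0, 2, 3, 4, 6, 7, 9}; Z2 = {0, 1, 2, 3, 4, 5, 6, 7, 9}; Z3 = {0, 1, 2, 3, 4, 5, 6, 7, 8, 9}; fixed.
Sat(AF alarm) = {0, 1, 2, 3, 4, 5, 6, 7, 8, 9}
Sat(crit & (AF alarm)) = {0, 3, 5, 6, 7, 9}
EG (crit & (AF alarm)): greatest fixpoint, start Z0 = {0, 3, 5, 6, 7, 9}, keep only states in Sat with some successor in Z. Z1 = {0, 6, 9}; Z2 = {6, 9}; fixed.
Sat(EG (crit & (AF alarm))) = {6, 9}
|Sat(EG (crit & (AF alarm)))| = |{6, 9}| = 2.

2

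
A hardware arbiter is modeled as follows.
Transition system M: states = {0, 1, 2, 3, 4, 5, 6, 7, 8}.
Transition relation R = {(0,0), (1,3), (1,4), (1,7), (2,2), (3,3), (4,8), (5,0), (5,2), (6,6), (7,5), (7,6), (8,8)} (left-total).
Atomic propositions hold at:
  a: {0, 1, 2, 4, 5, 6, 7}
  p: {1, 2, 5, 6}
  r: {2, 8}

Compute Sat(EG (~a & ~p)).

Sat(~a) = {3, 8}
Sat(~p) = {0, 3, 4, 7, 8}
Sat(~a & ~p) = {3, 8}
EG (~a & ~p): greatest fixpoint, start Z0 = {3, 8}, keep only states in Sat with some successor in Z. Already a fixed point.
Sat(EG (~a & ~p)) = {3, 8}

{3, 8}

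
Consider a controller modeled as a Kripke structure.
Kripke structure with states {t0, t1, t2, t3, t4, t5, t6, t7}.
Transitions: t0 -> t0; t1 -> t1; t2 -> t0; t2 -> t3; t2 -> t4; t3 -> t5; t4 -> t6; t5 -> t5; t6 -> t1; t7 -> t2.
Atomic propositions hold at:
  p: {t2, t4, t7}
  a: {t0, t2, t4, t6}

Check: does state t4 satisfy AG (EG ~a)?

Sat(~a) = {t1, t3, t5, t7}
EG ~a: greatest fixpoint, start Z0 = {t1, t3, t5, t7}, keep only states in Sat with some successor in Z. Z1 = {t1, t3, t5}; fixed.
Sat(EG ~a) = {t1, t3, t5}
AG (EG ~a): greatest fixpoint, start Z0 = {t1, t3, t5}, keep only states in Sat with every successor in Z. Already a fixed point.
Sat(AG (EG ~a)) = {t1, t3, t5}
t4 ∉ Sat(AG (EG ~a)) = {t1, t3, t5}, so the formula does not hold at t4.

No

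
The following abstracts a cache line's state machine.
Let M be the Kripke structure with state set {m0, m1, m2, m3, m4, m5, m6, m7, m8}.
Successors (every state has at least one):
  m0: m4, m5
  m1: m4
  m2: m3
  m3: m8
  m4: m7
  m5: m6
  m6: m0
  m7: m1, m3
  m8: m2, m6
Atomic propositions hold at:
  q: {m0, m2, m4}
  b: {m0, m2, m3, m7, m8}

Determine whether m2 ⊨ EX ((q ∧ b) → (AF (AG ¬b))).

Sat(q ∧ b) = {m0, m2}
Sat(¬b) = {m1, m4, m5, m6}
AG ¬b: greatest fixpoint, start Z0 = {m1, m4, m5, m6}, keep only states in Sat with every successor in Z. Z1 = {m1, m5}; Z2 = ∅; fixed.
Sat(AG ¬b) = ∅
AF (AG ¬b): least fixpoint, start Z0 = ∅, add states with every successor in Z. Already a fixed point.
Sat(AF (AG ¬b)) = ∅
Sat((q ∧ b) → (AF (AG ¬b))) = {m1, m3, m4, m5, m6, m7, m8}
Sat(EX ((q ∧ b) → (AF (AG ¬b)))) = {s : some successor in {m1, m3, m4, m5, m6, m7, m8}} = {m0, m1, m2, m3, m4, m5, m7, m8}
m2 ∈ Sat(EX ((q ∧ b) → (AF (AG ¬b)))) = {m0, m1, m2, m3, m4, m5, m7, m8}, so the formula holds at m2.

Yes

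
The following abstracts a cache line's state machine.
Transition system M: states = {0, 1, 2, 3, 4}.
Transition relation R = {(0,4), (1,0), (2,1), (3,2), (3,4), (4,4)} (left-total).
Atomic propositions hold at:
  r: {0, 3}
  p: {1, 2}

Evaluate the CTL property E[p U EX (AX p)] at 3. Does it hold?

Sat(AX p) = {s : every successor in {1, 2}} = {2}
Sat(EX (AX p)) = {s : some successor in {2}} = {3}
E[p U EX (AX p)]: least fixpoint, start Z0 = Sat(EX (AX p)) = {3}, add states in Sat(p) with some successor in Z. Already a fixed point.
Sat(E[p U EX (AX p)]) = {3}
3 ∈ Sat(E[p U EX (AX p)]) = {3}, so the formula holds at 3.

Yes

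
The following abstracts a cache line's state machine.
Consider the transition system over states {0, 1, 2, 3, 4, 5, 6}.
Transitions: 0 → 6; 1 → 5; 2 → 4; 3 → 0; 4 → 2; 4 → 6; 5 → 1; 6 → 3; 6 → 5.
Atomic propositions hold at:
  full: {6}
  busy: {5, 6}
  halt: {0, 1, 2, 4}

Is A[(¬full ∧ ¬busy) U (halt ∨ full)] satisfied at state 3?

Sat(¬full) = {0, 1, 2, 3, 4, 5}
Sat(¬busy) = {0, 1, 2, 3, 4}
Sat(¬full ∧ ¬busy) = {0, 1, 2, 3, 4}
Sat(halt ∨ full) = {0, 1, 2, 4, 6}
A[(¬full ∧ ¬busy) U (halt ∨ full)]: least fixpoint, start Z0 = Sat((halt ∨ full)) = {0, 1, 2, 4, 6}, add states in Sat(¬full ∧ ¬busy) with every successor in Z. Z1 = {0, 1, 2, 3, 4, 6}; fixed.
Sat(A[(¬full ∧ ¬busy) U (halt ∨ full)]) = {0, 1, 2, 3, 4, 6}
3 ∈ Sat(A[(¬full ∧ ¬busy) U (halt ∨ full)]) = {0, 1, 2, 3, 4, 6}, so the formula holds at 3.

Yes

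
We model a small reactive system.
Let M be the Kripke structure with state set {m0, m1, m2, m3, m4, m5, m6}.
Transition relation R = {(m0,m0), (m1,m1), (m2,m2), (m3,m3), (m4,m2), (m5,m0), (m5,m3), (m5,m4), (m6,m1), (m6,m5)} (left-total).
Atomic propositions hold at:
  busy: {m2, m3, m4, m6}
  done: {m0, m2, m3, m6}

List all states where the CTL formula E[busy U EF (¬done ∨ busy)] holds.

{m1, m2, m3, m4, m5, m6}

Sat(¬done) = {m1, m4, m5}
Sat(¬done ∨ busy) = {m1, m2, m3, m4, m5, m6}
EF (¬done ∨ busy): least fixpoint, start Z0 = {m1, m2, m3, m4, m5, m6}, add states with some successor in Z. Already a fixed point.
Sat(EF (¬done ∨ busy)) = {m1, m2, m3, m4, m5, m6}
E[busy U EF (¬done ∨ busy)]: least fixpoint, start Z0 = Sat(EF (¬done ∨ busy)) = {m1, m2, m3, m4, m5, m6}, add states in Sat(busy) with some successor in Z. Already a fixed point.
Sat(E[busy U EF (¬done ∨ busy)]) = {m1, m2, m3, m4, m5, m6}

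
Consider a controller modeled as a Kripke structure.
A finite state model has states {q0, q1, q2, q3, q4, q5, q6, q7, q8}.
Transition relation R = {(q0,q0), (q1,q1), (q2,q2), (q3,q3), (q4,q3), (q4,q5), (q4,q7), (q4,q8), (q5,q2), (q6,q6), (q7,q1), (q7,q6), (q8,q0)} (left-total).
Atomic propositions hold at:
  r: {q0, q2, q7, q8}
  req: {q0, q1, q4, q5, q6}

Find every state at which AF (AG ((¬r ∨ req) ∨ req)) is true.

Sat(¬r) = {q1, q3, q4, q5, q6}
Sat(¬r ∨ req) = {q0, q1, q3, q4, q5, q6}
Sat((¬r ∨ req) ∨ req) = {q0, q1, q3, q4, q5, q6}
AG ((¬r ∨ req) ∨ req): greatest fixpoint, start Z0 = {q0, q1, q3, q4, q5, q6}, keep only states in Sat with every successor in Z. Z1 = {q0, q1, q3, q6}; fixed.
Sat(AG ((¬r ∨ req) ∨ req)) = {q0, q1, q3, q6}
AF (AG ((¬r ∨ req) ∨ req)): least fixpoint, start Z0 = {q0, q1, q3, q6}, add states with every successor in Z. Z1 = {q0, q1, q3, q6, q7, q8}; fixed.
Sat(AF (AG ((¬r ∨ req) ∨ req))) = {q0, q1, q3, q6, q7, q8}

{q0, q1, q3, q6, q7, q8}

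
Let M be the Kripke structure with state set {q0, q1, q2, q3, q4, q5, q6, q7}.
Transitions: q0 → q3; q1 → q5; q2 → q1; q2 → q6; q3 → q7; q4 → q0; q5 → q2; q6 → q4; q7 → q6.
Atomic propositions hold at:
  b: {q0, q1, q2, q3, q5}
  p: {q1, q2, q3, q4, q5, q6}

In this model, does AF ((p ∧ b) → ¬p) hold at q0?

Yes

Sat(p ∧ b) = {q1, q2, q3, q5}
Sat(¬p) = {q0, q7}
Sat((p ∧ b) → ¬p) = {q0, q4, q6, q7}
AF ((p ∧ b) → ¬p): least fixpoint, start Z0 = {q0, q4, q6, q7}, add states with every successor in Z. Z1 = {q0, q3, q4, q6, q7}; fixed.
Sat(AF ((p ∧ b) → ¬p)) = {q0, q3, q4, q6, q7}
q0 ∈ Sat(AF ((p ∧ b) → ¬p)) = {q0, q3, q4, q6, q7}, so the formula holds at q0.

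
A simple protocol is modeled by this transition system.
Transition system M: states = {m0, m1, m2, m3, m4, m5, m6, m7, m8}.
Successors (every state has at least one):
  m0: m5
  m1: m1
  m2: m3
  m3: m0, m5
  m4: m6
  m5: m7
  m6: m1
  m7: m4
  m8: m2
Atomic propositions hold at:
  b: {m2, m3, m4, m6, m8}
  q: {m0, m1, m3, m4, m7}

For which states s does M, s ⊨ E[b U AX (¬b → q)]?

Sat(¬b) = {m0, m1, m5, m7}
Sat(¬b → q) = {m0, m1, m2, m3, m4, m6, m7, m8}
Sat(AX (¬b → q)) = {s : every successor in {m0, m1, m2, m3, m4, m6, m7, m8}} = {m1, m2, m4, m5, m6, m7, m8}
E[b U AX (¬b → q)]: least fixpoint, start Z0 = Sat(AX (¬b → q)) = {m1, m2, m4, m5, m6, m7, m8}, add states in Sat(b) with some successor in Z. Z1 = {m1, m2, m3, m4, m5, m6, m7, m8}; fixed.
Sat(E[b U AX (¬b → q)]) = {m1, m2, m3, m4, m5, m6, m7, m8}

{m1, m2, m3, m4, m5, m6, m7, m8}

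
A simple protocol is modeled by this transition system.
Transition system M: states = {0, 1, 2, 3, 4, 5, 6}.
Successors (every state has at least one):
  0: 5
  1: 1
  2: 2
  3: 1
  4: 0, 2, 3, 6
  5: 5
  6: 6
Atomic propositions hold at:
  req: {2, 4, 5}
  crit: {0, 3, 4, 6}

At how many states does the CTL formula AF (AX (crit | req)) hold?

Sat(crit | req) = {0, 2, 3, 4, 5, 6}
Sat(AX (crit | req)) = {s : every successor in {0, 2, 3, 4, 5, 6}} = {0, 2, 4, 5, 6}
AF (AX (crit | req)): least fixpoint, start Z0 = {0, 2, 4, 5, 6}, add states with every successor in Z. Already a fixed point.
Sat(AF (AX (crit | req))) = {0, 2, 4, 5, 6}
|Sat(AF (AX (crit | req)))| = |{0, 2, 4, 5, 6}| = 5.

5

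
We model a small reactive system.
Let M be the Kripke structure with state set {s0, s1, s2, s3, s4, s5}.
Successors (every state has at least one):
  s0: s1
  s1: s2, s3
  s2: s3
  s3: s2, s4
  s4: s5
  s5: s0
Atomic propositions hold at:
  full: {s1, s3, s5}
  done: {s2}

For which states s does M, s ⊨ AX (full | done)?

Sat(full | done) = {s1, s2, s3, s5}
Sat(AX (full | done)) = {s : every successor in {s1, s2, s3, s5}} = {s0, s1, s2, s4}

{s0, s1, s2, s4}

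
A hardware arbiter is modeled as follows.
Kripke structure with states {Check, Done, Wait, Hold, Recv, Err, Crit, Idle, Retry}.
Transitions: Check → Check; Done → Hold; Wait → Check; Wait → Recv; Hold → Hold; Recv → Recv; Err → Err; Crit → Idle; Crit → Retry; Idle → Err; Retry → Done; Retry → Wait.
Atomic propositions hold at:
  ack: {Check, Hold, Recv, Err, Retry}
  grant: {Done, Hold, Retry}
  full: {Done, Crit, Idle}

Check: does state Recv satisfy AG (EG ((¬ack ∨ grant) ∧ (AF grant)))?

Sat(¬ack) = {Done, Wait, Crit, Idle}
Sat(¬ack ∨ grant) = {Done, Wait, Hold, Crit, Idle, Retry}
AF grant: least fixpoint, start Z0 = {Done, Hold, Retry}, add states with every successor in Z. Already a fixed point.
Sat(AF grant) = {Done, Hold, Retry}
Sat((¬ack ∨ grant) ∧ (AF grant)) = {Done, Hold, Retry}
EG ((¬ack ∨ grant) ∧ (AF grant)): greatest fixpoint, start Z0 = {Done, Hold, Retry}, keep only states in Sat with some successor in Z. Already a fixed point.
Sat(EG ((¬ack ∨ grant) ∧ (AF grant))) = {Done, Hold, Retry}
AG (EG ((¬ack ∨ grant) ∧ (AF grant))): greatest fixpoint, start Z0 = {Done, Hold, Retry}, keep only states in Sat with every successor in Z. Z1 = {Done, Hold}; fixed.
Sat(AG (EG ((¬ack ∨ grant) ∧ (AF grant)))) = {Done, Hold}
Recv ∉ Sat(AG (EG ((¬ack ∨ grant) ∧ (AF grant)))) = {Done, Hold}, so the formula does not hold at Recv.

No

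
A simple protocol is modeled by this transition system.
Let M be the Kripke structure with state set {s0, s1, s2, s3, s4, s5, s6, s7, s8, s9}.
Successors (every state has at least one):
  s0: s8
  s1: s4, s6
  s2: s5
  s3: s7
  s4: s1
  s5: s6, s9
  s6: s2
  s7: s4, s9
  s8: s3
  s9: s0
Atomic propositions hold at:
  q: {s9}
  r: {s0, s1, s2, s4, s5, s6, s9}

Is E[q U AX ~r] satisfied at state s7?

No

Sat(~r) = {s3, s7, s8}
Sat(AX ~r) = {s : every successor in {s3, s7, s8}} = {s0, s3, s8}
E[q U AX ~r]: least fixpoint, start Z0 = Sat(AX ~r) = {s0, s3, s8}, add states in Sat(q) with some successor in Z. Z1 = {s0, s3, s8, s9}; fixed.
Sat(E[q U AX ~r]) = {s0, s3, s8, s9}
s7 ∉ Sat(E[q U AX ~r]) = {s0, s3, s8, s9}, so the formula does not hold at s7.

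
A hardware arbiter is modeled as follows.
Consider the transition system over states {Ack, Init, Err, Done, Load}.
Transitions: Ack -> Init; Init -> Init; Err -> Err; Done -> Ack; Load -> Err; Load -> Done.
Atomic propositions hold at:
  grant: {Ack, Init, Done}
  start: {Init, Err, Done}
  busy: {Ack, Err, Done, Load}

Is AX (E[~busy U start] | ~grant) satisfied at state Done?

Sat(~busy) = {Init}
E[~busy U start]: least fixpoint, start Z0 = Sat(start) = {Init, Err, Done}, add states in Sat(~busy) with some successor in Z. Already a fixed point.
Sat(E[~busy U start]) = {Init, Err, Done}
Sat(~grant) = {Err, Load}
Sat(E[~busy U start] | ~grant) = {Init, Err, Done, Load}
Sat(AX (E[~busy U start] | ~grant)) = {s : every successor in {Init, Err, Done, Load}} = {Ack, Init, Err, Load}
Done ∉ Sat(AX (E[~busy U start] | ~grant)) = {Ack, Init, Err, Load}, so the formula does not hold at Done.

No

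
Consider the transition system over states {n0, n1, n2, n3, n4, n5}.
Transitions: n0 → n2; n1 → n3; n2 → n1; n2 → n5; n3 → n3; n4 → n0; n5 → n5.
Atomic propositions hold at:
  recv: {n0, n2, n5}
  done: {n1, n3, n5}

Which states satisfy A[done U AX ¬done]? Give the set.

Sat(¬done) = {n0, n2, n4}
Sat(AX ¬done) = {s : every successor in {n0, n2, n4}} = {n0, n4}
A[done U AX ¬done]: least fixpoint, start Z0 = Sat(AX ¬done) = {n0, n4}, add states in Sat(done) with every successor in Z. Already a fixed point.
Sat(A[done U AX ¬done]) = {n0, n4}

{n0, n4}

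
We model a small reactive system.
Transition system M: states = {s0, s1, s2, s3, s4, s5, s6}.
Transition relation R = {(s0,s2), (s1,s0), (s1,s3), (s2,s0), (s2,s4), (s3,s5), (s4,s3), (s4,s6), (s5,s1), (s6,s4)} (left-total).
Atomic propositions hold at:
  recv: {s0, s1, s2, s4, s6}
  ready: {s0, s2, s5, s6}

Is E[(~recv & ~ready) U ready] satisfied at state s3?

Yes

Sat(~recv) = {s3, s5}
Sat(~ready) = {s1, s3, s4}
Sat(~recv & ~ready) = {s3}
E[(~recv & ~ready) U ready]: least fixpoint, start Z0 = Sat(ready) = {s0, s2, s5, s6}, add states in Sat(~recv & ~ready) with some successor in Z. Z1 = {s0, s2, s3, s5, s6}; fixed.
Sat(E[(~recv & ~ready) U ready]) = {s0, s2, s3, s5, s6}
s3 ∈ Sat(E[(~recv & ~ready) U ready]) = {s0, s2, s3, s5, s6}, so the formula holds at s3.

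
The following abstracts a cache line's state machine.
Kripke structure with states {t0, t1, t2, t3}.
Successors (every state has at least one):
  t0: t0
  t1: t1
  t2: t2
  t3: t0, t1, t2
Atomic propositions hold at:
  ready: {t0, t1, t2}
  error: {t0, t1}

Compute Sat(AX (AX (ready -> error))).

Sat(ready -> error) = {t0, t1, t3}
Sat(AX (ready -> error)) = {s : every successor in {t0, t1, t3}} = {t0, t1}
Sat(AX (AX (ready -> error))) = {s : every successor in {t0, t1}} = {t0, t1}

{t0, t1}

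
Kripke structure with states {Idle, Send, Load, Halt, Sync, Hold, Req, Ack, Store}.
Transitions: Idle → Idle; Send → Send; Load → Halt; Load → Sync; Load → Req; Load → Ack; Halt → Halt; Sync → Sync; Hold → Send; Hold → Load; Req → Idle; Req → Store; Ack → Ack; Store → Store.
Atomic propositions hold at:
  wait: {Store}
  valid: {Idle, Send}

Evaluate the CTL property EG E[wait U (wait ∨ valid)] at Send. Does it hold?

Yes

Sat(wait ∨ valid) = {Idle, Send, Store}
E[wait U (wait ∨ valid)]: least fixpoint, start Z0 = Sat((wait ∨ valid)) = {Idle, Send, Store}, add states in Sat(wait) with some successor in Z. Already a fixed point.
Sat(E[wait U (wait ∨ valid)]) = {Idle, Send, Store}
EG E[wait U (wait ∨ valid)]: greatest fixpoint, start Z0 = {Idle, Send, Store}, keep only states in Sat with some successor in Z. Already a fixed point.
Sat(EG E[wait U (wait ∨ valid)]) = {Idle, Send, Store}
Send ∈ Sat(EG E[wait U (wait ∨ valid)]) = {Idle, Send, Store}, so the formula holds at Send.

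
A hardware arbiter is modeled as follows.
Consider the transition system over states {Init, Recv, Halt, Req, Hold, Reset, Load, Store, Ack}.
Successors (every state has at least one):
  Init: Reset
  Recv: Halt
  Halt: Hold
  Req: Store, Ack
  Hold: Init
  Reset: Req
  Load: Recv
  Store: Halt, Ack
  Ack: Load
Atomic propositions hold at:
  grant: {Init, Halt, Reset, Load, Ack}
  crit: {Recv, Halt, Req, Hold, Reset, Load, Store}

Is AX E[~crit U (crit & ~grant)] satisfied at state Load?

Sat(~crit) = {Init, Ack}
Sat(~grant) = {Recv, Req, Hold, Store}
Sat(crit & ~grant) = {Recv, Req, Hold, Store}
E[~crit U (crit & ~grant)]: least fixpoint, start Z0 = Sat((crit & ~grant)) = {Recv, Req, Hold, Store}, add states in Sat(~crit) with some successor in Z. Already a fixed point.
Sat(E[~crit U (crit & ~grant)]) = {Recv, Req, Hold, Store}
Sat(AX E[~crit U (crit & ~grant)]) = {s : every successor in {Recv, Req, Hold, Store}} = {Halt, Reset, Load}
Load ∈ Sat(AX E[~crit U (crit & ~grant)]) = {Halt, Reset, Load}, so the formula holds at Load.

Yes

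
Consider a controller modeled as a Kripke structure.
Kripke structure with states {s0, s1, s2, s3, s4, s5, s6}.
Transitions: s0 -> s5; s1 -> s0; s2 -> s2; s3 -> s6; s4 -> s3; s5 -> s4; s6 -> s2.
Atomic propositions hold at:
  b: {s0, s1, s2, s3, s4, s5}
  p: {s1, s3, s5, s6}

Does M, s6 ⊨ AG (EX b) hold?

Sat(EX b) = {s : some successor in {s0, s1, s2, s3, s4, s5}} = {s0, s1, s2, s4, s5, s6}
AG (EX b): greatest fixpoint, start Z0 = {s0, s1, s2, s4, s5, s6}, keep only states in Sat with every successor in Z. Z1 = {s0, s1, s2, s5, s6}; Z2 = {s0, s1, s2, s6}; Z3 = {s1, s2, s6}; Z4 = {s2, s6}; fixed.
Sat(AG (EX b)) = {s2, s6}
s6 ∈ Sat(AG (EX b)) = {s2, s6}, so the formula holds at s6.

Yes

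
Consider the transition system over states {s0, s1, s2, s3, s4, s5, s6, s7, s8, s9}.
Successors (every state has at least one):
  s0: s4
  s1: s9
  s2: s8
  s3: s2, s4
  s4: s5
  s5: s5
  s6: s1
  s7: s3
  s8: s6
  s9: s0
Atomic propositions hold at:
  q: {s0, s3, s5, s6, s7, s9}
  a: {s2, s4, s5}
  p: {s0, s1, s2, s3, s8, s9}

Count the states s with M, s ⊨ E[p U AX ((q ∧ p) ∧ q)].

Sat(q ∧ p) = {s0, s3, s9}
Sat((q ∧ p) ∧ q) = {s0, s3, s9}
Sat(AX ((q ∧ p) ∧ q)) = {s : every successor in {s0, s3, s9}} = {s1, s7, s9}
E[p U AX ((q ∧ p) ∧ q)]: least fixpoint, start Z0 = Sat(AX ((q ∧ p) ∧ q)) = {s1, s7, s9}, add states in Sat(p) with some successor in Z. Already a fixed point.
Sat(E[p U AX ((q ∧ p) ∧ q)]) = {s1, s7, s9}
|Sat(E[p U AX ((q ∧ p) ∧ q)])| = |{s1, s7, s9}| = 3.

3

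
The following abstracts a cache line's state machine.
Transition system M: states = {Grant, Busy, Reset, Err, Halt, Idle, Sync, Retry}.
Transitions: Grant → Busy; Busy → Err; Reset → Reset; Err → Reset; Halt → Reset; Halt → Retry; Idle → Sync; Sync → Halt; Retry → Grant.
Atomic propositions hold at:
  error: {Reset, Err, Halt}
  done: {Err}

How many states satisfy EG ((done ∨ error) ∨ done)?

3

Sat(done ∨ error) = {Reset, Err, Halt}
Sat((done ∨ error) ∨ done) = {Reset, Err, Halt}
EG ((done ∨ error) ∨ done): greatest fixpoint, start Z0 = {Reset, Err, Halt}, keep only states in Sat with some successor in Z. Already a fixed point.
Sat(EG ((done ∨ error) ∨ done)) = {Reset, Err, Halt}
|Sat(EG ((done ∨ error) ∨ done))| = |{Reset, Err, Halt}| = 3.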